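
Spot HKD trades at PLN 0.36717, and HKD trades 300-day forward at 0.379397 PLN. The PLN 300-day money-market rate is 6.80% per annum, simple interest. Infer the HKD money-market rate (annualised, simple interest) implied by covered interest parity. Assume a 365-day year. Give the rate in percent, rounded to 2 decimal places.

T = 300/365 years.
CIP gives F = S · g_PLN/g_HKD, so g_PLN/g_HKD = 0.379397/0.36717 = 1.0333007.
PLN growth factor: 1 + 0.0680×300/365 = 1.0558904.
Hence g_HKD = 1.0218617.
(1.0218617 − 1)/T = 0.026598, i.e. 2.66%.

2.66%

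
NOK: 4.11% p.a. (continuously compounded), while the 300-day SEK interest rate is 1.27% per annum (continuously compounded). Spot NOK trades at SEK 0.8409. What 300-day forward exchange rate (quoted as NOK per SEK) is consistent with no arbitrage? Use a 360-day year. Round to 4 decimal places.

T = 300/360 years.
Growth of 1 SEK over T: e^(0.0127×300/360) = 1.0106395.
NOK accumulates by e^(0.0411×300/360) = 1.0348433.
CIP: F = S · (grow SEK)/(grow NOK) = 0.8409 × 1.0106395/1.0348433 = 0.8212323 SEK per NOK.
Quoted the other way: 1/0.8212323 = 1.2177 NOK per SEK.

1.2177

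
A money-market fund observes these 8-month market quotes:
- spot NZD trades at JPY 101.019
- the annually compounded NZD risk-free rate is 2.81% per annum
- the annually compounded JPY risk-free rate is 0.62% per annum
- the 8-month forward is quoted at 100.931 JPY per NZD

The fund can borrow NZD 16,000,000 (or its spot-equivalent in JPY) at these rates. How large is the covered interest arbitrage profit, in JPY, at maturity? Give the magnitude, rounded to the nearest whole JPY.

T = 8/12 years.
Route A — deposit NZD, sell forward: 16,000,000 × 1.018646676964 × 100.931 = JPY 1,645,008,444.04.
Route B — convert at spot, deposit JPY: 16,000,000 × 101.019 × 1.004129073949 = JPY 1,622,977,838.74.
The quoted forward overvalues NZD, so borrow JPY, buy NZD at spot, deposit the NZD at 2.81%, and sell the proceeds forward at 100.931.
Arbitrage profit = |1,645,008,444.04 − 1,622,977,838.74| = JPY 22,030,605.

JPY 22,030,605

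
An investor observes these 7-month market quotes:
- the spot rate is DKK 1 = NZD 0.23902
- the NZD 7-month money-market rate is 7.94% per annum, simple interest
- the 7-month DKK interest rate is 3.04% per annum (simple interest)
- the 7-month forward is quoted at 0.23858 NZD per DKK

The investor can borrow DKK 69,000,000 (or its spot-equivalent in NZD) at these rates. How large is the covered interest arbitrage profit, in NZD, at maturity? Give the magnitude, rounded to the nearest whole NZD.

NZD 502,306

T = 7/12 years.
Keep in DKK, deliver into the forward: 69,000,000·1.0177333333·0.23858 = NZD 16,753,946.49.
Swap to NZD now, deposit: 69,000,000·0.23902·1.0463166667 = NZD 17,256,252.07.
The quoted forward undervalues DKK, so borrow DKK, convert to NZD at spot, deposit the NZD at 7.94%, and buy DKK forward at 0.23858 to cover the loan.
Arbitrage profit = |16,753,946.49 − 17,256,252.07| = NZD 502,306.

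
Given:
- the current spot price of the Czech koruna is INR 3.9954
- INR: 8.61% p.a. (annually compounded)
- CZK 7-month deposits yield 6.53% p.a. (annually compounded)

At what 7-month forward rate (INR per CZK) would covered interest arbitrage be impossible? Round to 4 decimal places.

T = 7/12 years.
INR accumulates by (1 + 0.0861)^(7/12) = 1.0493589.
Growth of 1 CZK over T: (1 + 0.0653)^(7/12) = 1.0375888.
Forward (INR per CZK) = 3.9954 × 1.0493589 / 1.0375888 = 4.040723.

4.0407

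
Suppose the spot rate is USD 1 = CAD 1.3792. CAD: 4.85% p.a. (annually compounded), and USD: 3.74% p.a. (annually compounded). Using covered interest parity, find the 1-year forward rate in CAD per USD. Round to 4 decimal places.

T = 1 year.
CAD accumulates by (1 + 0.0485)^1 = 1.048500.
Growth of 1 USD over T: (1 + 0.0374)^1 = 1.037400.
So F = 1.3792 × 1.048500 / 1.037400 = 1.393957 (CAD/USD).

1.3940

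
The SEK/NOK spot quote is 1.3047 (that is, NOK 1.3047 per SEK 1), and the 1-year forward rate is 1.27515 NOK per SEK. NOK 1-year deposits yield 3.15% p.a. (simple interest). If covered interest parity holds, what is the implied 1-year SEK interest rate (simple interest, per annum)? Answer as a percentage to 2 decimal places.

5.54%

T = 1 year.
CIP gives F = S · g_NOK/g_SEK, so g_NOK/g_SEK = 1.27515/1.3047 = 0.9773511.
NOK growth factor: 1 + 0.0315×1 = 1.031500.
Hence g_SEK = 1.0554037.
r = (1.0554037 − 1)/1 = 0.055404 → 5.54%.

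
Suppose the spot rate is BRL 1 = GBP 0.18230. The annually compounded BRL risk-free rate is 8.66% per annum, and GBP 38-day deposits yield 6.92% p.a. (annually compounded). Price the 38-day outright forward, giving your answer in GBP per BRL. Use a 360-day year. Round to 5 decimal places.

T = 38/360 years.
Growth of 1 GBP over T: (1 + 0.0692)^(38/360) = 1.0070878.
BRL accumulates by (1 + 0.0866)^(38/360) = 1.0088053.
So F = 0.1823 × 1.0070878 / 1.0088053 = 0.1819896 (GBP/BRL).

0.18199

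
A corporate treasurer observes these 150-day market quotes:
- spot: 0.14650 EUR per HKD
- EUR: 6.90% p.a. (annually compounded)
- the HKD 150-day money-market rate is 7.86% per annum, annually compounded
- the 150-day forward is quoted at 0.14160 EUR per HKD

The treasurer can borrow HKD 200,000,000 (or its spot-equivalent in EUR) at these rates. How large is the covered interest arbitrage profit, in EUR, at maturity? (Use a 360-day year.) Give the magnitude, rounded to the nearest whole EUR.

EUR 898,956

T = 150/360 years.
Keep in HKD, deliver into the forward: 200,000,000·1.0320288547·0.14160 = EUR 29,227,057.17.
Swap to EUR now, deposit: 200,000,000·0.14650·1.0281915819 = EUR 30,126,013.35.
The quoted forward undervalues HKD, so borrow HKD, convert to EUR at spot, deposit the EUR at 6.90%, and buy HKD forward at 0.14160 to cover the loan.
The gap between the two covered legs is EUR 898,956.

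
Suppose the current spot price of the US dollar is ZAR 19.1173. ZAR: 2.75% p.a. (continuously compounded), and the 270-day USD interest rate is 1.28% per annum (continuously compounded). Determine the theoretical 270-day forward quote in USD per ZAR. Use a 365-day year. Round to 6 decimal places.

0.051743

T = 270/365 years.
ZAR growth factor: e^(0.0275×270/365) = 1.0205508.
USD growth factor: e^(0.0128×270/365) = 1.0095135.
CIP: F = S · (grow ZAR)/(grow USD) = 19.1173 × 1.0205508/1.0095135 = 19.32631 ZAR per USD.
Quoted the other way: 1/19.32631 = 0.051743 USD per ZAR.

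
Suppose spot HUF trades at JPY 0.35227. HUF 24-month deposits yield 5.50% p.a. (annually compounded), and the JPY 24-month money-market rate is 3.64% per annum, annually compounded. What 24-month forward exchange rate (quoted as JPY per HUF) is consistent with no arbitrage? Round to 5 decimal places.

T = 2 years.
JPY accumulates by (1 + 0.0364)^2 = 1.074125.
HUF growth factor: (1 + 0.0550)^2 = 1.113025.
Forward (JPY per HUF) = 0.35227 × 1.074125 / 1.113025 = 0.3399582.

0.33996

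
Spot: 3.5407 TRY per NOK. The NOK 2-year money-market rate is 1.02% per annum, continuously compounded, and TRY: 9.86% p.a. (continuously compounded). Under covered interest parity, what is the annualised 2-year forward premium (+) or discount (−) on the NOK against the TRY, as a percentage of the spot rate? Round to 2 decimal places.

+9.67%

T = 2 years.
CIP forward (TRY per NOK) = 3.5407 × 1.2179876/1.0206095 = 4.2254444.
Annualised premium = (F − S)/S × (1/T) = (4.2254444 − 3.5407)/3.5407 ÷ 2 = 9.67%.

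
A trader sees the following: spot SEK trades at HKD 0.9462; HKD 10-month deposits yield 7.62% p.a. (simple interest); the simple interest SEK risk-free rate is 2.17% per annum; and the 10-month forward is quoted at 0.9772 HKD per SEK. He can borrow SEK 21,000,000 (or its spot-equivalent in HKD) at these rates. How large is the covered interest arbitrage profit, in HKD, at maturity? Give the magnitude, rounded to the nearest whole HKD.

HKD 239,666

T = 10/12 years.
Invest the SEK and cover forward: 21,000,000 × 1.0180833333 × 0.9772 = HKD 20,892,291.70.
Convert at spot and invest in HKD: 21,000,000 × 0.9462 × 1.063500 = HKD 21,131,957.70.
The quoted forward undervalues SEK, so borrow SEK, convert to HKD at spot, deposit the HKD at 7.62%, and buy SEK forward at 0.9772 to cover the loan.
The gap between the two covered legs is HKD 239,666.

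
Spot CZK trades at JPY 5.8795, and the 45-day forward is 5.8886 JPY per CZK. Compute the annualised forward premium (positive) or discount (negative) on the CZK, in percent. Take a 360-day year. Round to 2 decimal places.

+1.24%

T = 45/360 years.
CZK trades forward at +0.15478% vs spot over the period.
Per annum: 0.0015478 / (45/360) = 0.012382 = 1.24%.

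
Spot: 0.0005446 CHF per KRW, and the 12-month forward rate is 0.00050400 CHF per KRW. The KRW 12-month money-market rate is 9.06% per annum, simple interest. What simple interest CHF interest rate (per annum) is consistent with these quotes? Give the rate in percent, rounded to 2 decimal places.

0.93%

T = 1 year.
CIP gives F = S · g_CHF/g_KRW, so g_CHF/g_KRW = 0.000504/0.0005446 = 0.9254499.
KRW growth factor: 1 + 0.0906×1 = 1.090600.
So the CHF growth factor = 1.0092957.
(1.0092957 − 1)/T = 0.009296, i.e. 0.93%.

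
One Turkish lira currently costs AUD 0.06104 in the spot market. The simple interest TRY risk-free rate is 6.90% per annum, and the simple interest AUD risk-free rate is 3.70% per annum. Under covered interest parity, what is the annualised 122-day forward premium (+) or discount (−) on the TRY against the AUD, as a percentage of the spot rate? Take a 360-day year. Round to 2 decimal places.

-3.13%

T = 122/360 years.
No-arbitrage forward: 0.06104 × 1.0125389 / 1.0233833 = 0.06039318 AUD/TRY.
Annualised premium = (F − S)/S × (1/T) = (0.06039318 − 0.06104)/0.06104 ÷ (122/360) = -3.13%.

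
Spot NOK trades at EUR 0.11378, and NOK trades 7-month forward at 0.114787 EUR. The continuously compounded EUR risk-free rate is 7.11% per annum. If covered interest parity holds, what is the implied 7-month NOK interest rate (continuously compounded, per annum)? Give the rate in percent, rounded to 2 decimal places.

T = 7/12 years.
F/S = 0.114787/0.11378 = 1.0088504 = (growth of EUR) / (growth of NOK).
The EUR side grows by e^(0.0711×7/12) = 1.0423471.
Hence g_NOK = 1.0332028.
r = ln(1.0332028)/(7/12) = 0.055995 → 5.60%.

5.60%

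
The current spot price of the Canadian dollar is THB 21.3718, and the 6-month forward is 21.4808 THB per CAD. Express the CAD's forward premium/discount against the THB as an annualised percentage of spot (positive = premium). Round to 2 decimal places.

T = 6/12 years.
Period premium: (21.4808 − 21.3718)/21.3718 = 0.0051002.
×(1/T) gives 1.02% p.a.

+1.02%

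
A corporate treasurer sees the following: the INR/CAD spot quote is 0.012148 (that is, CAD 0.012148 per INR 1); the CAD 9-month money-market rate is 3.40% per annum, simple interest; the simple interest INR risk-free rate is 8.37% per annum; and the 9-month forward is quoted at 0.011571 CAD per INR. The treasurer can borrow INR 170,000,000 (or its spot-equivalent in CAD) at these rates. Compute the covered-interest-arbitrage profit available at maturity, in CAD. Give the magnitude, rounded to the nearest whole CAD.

CAD 27,269

T = 9/12 years.
Invest the INR and cover forward: 170,000,000 × 1.062775 × 0.011571 = CAD 2,090,552.82.
Convert at spot and invest in CAD: 170,000,000 × 0.012148 × 1.025500 = CAD 2,117,821.58.
The quoted forward undervalues INR, so borrow INR, convert to CAD at spot, deposit the CAD at 3.40%, and buy INR forward at 0.011571 to cover the loan.
Profit = 2,117,821.58 − 2,090,552.82 = CAD 27,269.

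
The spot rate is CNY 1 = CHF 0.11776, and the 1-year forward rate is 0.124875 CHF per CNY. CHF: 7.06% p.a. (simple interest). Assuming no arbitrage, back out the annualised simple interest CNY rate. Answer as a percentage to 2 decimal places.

0.96%

T = 1 year.
By CIP, F/S equals the CHF-to-CNY growth ratio: 0.124875/0.11776 = 1.0604195.
The CHF side grows by 1 + 0.0706×1 = 1.070600.
So the CNY growth factor = 1.0096004.
r = (1.0096004 − 1)/1 = 0.009600 → 0.96%.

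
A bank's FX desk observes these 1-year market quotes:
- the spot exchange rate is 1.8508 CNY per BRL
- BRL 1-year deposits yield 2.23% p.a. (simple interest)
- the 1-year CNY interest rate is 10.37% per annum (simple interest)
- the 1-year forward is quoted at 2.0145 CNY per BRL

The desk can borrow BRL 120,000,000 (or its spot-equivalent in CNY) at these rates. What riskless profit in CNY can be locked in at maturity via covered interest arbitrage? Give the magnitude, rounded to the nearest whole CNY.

CNY 2,003,447

T = 1 year.
Keep in BRL, deliver into the forward: 120,000,000·1.022300·2.0145 = CNY 247,130,802.00.
Swap to CNY now, deposit: 120,000,000·1.8508·1.103700 = CNY 245,127,355.20.
The quoted forward overvalues BRL, so borrow CNY, buy BRL at spot, deposit the BRL at 2.23%, and sell the proceeds forward at 2.0145.
Profit = 247,130,802.00 − 245,127,355.20 = CNY 2,003,447.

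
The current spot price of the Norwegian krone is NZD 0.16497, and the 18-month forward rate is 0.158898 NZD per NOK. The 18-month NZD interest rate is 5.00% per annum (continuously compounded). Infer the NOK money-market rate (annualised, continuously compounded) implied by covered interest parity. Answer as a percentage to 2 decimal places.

T = 18/12 years.
F/S = 0.158898/0.16497 = 0.9631933 = (growth of NZD) / (growth of NOK).
The NZD side grows by e^(0.0500×18/12) = 1.0778842.
That pins the NOK growth at 1.1190736.
Take logs: ln 1.1190736 / (18/12) = 0.075001, so 7.50%.

7.50%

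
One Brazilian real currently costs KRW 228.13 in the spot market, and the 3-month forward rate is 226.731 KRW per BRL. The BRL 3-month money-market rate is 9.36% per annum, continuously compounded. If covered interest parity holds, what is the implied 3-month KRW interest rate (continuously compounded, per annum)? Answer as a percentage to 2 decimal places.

6.90%

T = 3/12 years.
CIP gives F = S · g_KRW/g_BRL, so g_KRW/g_BRL = 226.731/228.13 = 0.9938675.
BRL growth factor: e^(0.0936×3/12) = 1.0236759.
So the KRW growth factor = 1.0173982.
Take logs: ln 1.0173982 / (3/12) = 0.068994, so 6.90%.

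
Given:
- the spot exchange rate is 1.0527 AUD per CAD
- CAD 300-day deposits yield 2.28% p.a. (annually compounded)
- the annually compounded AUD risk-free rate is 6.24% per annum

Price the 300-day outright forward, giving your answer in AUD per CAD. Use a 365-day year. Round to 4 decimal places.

1.0861

T = 300/365 years.
AUD growth factor: (1 + 0.0624)^(300/365) = 1.0510095.
Growth of 1 CAD over T: (1 + 0.0228)^(300/365) = 1.018702.
Forward (AUD per CAD) = 1.0527 × 1.0510095 / 1.018702 = 1.086086.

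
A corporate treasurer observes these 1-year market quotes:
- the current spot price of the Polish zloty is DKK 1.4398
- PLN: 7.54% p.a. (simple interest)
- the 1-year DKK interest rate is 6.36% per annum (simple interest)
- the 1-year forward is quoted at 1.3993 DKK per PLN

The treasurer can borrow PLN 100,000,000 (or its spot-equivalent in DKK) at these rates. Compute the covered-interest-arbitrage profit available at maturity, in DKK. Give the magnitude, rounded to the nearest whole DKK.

T = 1 year.
Invest the PLN and cover forward: 100,000,000 × 1.075400 × 1.3993 = DKK 150,480,722.00.
Convert at spot and invest in DKK: 100,000,000 × 1.4398 × 1.063600 = DKK 153,137,128.00.
The quoted forward undervalues PLN, so borrow PLN, convert to DKK at spot, deposit the DKK at 6.36%, and buy PLN forward at 1.3993 to cover the loan.
Profit = 153,137,128.00 − 150,480,722.00 = DKK 2,656,406.

DKK 2,656,406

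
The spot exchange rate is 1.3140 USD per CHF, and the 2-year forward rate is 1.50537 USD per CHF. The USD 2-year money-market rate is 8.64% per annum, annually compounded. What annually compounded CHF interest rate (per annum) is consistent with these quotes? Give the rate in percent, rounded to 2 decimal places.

T = 2 years.
F/S = 1.50537/1.314 = 1.1456393 = (growth of USD) / (growth of CHF).
USD growth factor: (1 + 0.0864)^2 = 1.180265.
Hence g_CHF = 1.0302239.
r = 1.0302239^(1/2) − 1 = 0.014999 → 1.50%.

1.50%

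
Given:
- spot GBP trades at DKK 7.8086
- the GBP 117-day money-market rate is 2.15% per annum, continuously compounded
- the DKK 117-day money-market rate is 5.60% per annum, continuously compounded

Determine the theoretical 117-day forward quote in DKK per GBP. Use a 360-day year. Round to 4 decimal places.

T = 117/360 years.
DKK growth factor: e^(0.0560×117/360) = 1.0183666.
GBP growth factor: e^(0.0215×117/360) = 1.007012.
So F = 7.8086 × 1.0183666 / 1.007012 = 7.896646 (DKK/GBP).

7.8966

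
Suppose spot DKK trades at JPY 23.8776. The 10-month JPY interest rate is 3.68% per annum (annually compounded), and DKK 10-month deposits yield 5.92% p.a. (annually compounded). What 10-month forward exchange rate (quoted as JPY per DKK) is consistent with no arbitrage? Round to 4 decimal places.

T = 10/12 years.
JPY growth factor: (1 + 0.0368)^(10/12) = 1.03057394.
DKK growth factor: (1 + 0.0592)^(10/12) = 1.04909539.
So F = 23.8776 × 1.03057394 / 1.04909539 = 23.456048 (JPY/DKK).

23.4560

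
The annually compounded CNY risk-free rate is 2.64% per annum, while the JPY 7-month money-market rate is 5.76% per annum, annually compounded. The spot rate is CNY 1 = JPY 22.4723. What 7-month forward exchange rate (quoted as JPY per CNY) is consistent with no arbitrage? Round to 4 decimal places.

T = 7/12 years.
JPY growth factor: (1 + 0.0576)^(7/12) = 1.0332074.
Growth of 1 CNY over T: (1 + 0.0264)^(7/12) = 1.01531634.
Forward (JPY per CNY) = 22.4723 × 1.0332074 / 1.01531634 = 22.868288.

22.8683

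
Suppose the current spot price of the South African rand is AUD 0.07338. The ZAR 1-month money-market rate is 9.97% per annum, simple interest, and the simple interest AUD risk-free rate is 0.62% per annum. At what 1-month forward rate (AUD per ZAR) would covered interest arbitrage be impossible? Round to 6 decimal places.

T = 1/12 years.
Growth of 1 AUD over T: 1 + 0.0062×1/12 = 1.0005167.
ZAR growth factor: 1 + 0.0997×1/12 = 1.0083083.
CIP: F = S · (grow AUD)/(grow ZAR) = 0.07338 × 1.0005167/1.0083083 = 0.07281296 AUD per ZAR.

0.072813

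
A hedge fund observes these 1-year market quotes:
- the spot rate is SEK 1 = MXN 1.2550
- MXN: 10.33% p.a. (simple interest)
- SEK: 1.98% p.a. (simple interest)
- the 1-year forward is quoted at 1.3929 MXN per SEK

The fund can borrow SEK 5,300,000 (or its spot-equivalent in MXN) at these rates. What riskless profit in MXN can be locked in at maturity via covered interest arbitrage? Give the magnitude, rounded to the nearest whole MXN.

T = 1 year.
Invest the SEK and cover forward: 5,300,000 × 1.019800 × 1.3929 = MXN 7,528,540.93.
Convert at spot and invest in MXN: 5,300,000 × 1.2550 × 1.103300 = MXN 7,338,599.95.
The quoted forward overvalues SEK, so borrow MXN, buy SEK at spot, deposit the SEK at 1.98%, and sell the proceeds forward at 1.3929.
Profit = 7,528,540.93 − 7,338,599.95 = MXN 189,941.

MXN 189,941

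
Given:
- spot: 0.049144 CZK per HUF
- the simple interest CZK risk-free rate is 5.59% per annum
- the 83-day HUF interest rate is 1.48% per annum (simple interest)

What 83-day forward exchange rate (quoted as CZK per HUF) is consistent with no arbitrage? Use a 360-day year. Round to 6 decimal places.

T = 83/360 years.
Growth of 1 CZK over T: 1 + 0.0559×83/360 = 1.0128881.
HUF accumulates by 1 + 0.0148×83/360 = 1.0034122.
Forward (CZK per HUF) = 0.049144 × 1.0128881 / 1.0034122 = 0.04960810.

0.049608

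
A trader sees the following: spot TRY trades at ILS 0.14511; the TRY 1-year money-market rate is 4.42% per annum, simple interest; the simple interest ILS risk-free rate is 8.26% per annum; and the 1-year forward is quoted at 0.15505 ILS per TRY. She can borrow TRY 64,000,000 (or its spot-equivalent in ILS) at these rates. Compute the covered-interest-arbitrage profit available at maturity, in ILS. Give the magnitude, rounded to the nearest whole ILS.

T = 1 year.
Keep in TRY, deliver into the forward: 64,000,000·1.044200·0.15505 = ILS 10,361,805.44.
Swap to ILS now, deposit: 64,000,000·0.14511·1.082600 = ILS 10,054,149.50.
The quoted forward overvalues TRY, so borrow ILS, buy TRY at spot, deposit the TRY at 4.42%, and sell the proceeds forward at 0.15505.
Profit = 10,361,805.44 − 10,054,149.50 = ILS 307,656.

ILS 307,656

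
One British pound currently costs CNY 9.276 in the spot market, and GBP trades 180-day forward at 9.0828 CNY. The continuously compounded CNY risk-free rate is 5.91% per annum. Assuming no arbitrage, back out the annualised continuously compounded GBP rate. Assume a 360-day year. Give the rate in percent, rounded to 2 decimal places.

10.12%

T = 180/360 years.
CIP gives F = S · g_CNY/g_GBP, so g_CNY/g_GBP = 9.0828/9.276 = 0.9791721.
The CNY side grows by e^(0.0591×180/360) = 1.0299909.
That pins the GBP growth at 1.0518998.
Take logs: ln 1.0518998 / (180/360) = 0.101196, so 10.12%.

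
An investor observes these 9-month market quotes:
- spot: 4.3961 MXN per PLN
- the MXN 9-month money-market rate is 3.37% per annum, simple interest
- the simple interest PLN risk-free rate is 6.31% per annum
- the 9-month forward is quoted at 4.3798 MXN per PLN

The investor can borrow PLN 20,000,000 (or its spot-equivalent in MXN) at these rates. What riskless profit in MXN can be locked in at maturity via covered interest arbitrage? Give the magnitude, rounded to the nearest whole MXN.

MXN 1,597,252

T = 9/12 years.
Route A — deposit PLN, sell forward: 20,000,000 × 1.047325 × 4.3798 = MXN 91,741,480.70.
Route B — convert at spot, deposit MXN: 20,000,000 × 4.3961 × 1.025275 = MXN 90,144,228.55.
The quoted forward overvalues PLN, so borrow MXN, buy PLN at spot, deposit the PLN at 6.31%, and sell the proceeds forward at 4.3798.
The gap between the two covered legs is MXN 1,597,252.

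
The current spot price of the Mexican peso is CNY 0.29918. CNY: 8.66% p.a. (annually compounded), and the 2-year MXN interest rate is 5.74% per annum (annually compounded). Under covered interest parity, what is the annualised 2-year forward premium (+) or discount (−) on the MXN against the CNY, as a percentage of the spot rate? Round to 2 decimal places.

+2.80%

T = 2 years.
CIP forward (CNY per MXN) = 0.29918 × 1.1806996/1.1180948 = 0.31593180.
Annualised premium = (F − S)/S × (1/T) = (0.31593180 − 0.29918)/0.29918 ÷ 2 = 2.80%.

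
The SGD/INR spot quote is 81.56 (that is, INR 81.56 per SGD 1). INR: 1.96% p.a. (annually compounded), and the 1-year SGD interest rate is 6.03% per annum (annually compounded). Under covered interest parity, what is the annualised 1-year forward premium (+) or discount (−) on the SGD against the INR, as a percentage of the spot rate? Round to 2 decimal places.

T = 1 year.
No-arbitrage forward: 81.56 × 1.019600 / 1.060300 = 78.42929 INR/SGD.
(F − S)/S ÷ T = (78.42929 − 81.56)/81.56/1 = -0.038385 → -3.84%.

-3.84%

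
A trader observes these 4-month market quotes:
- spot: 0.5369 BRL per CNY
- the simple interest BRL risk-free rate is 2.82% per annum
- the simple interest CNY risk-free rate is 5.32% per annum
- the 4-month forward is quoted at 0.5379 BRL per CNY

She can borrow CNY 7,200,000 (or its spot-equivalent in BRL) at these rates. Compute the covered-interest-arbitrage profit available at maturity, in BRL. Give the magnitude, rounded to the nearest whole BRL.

BRL 39,542

T = 4/12 years.
Route A — deposit CNY, sell forward: 7,200,000 × 1.017733333 × 0.5379 = BRL 3,941,559.07.
Route B — convert at spot, deposit BRL: 7,200,000 × 0.5369 × 1.009400 = BRL 3,902,017.39.
The quoted forward overvalues CNY, so borrow BRL, buy CNY at spot, deposit the CNY at 5.32%, and sell the proceeds forward at 0.5379.
Arbitrage profit = |3,941,559.07 − 3,902,017.39| = BRL 39,542.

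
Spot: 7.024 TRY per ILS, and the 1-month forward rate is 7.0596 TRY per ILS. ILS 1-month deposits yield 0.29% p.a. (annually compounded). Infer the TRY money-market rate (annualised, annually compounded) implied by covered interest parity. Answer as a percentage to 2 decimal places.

6.56%

T = 1/12 years.
By CIP, F/S equals the TRY-to-ILS growth ratio: 7.0596/7.024 = 1.0050683.
The ILS side grows by (1 + 0.0029)^(1/12) = 1.0002413.
That pins the TRY growth at 1.0053108.
r = 1.0053108^(12/1) − 1 = 0.065624 → 6.56%.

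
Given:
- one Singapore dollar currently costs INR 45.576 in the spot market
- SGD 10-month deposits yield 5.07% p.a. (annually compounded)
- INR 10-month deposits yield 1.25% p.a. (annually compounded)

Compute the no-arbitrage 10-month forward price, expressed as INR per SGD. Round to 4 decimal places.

T = 10/12 years.
INR growth factor: (1 + 0.0125)^(10/12) = 1.01040587.
SGD accumulates by (1 + 0.0507)^(10/12) = 1.04207492.
CIP: F = S · (grow INR)/(grow SGD) = 45.576 × 1.01040587/1.04207492 = 44.190928 INR per SGD.

44.1909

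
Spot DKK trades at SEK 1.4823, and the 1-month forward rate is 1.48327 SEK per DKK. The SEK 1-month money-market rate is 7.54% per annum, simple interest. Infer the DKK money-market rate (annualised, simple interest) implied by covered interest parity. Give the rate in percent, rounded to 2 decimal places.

T = 1/12 years.
By CIP, F/S equals the SEK-to-DKK growth ratio: 1.48327/1.4823 = 1.0006544.
The SEK side grows by 1 + 0.0754×1/12 = 1.0062833.
That pins the DKK growth at 1.0056252.
(1.0056252 − 1)/T = 0.067502, i.e. 6.75%.

6.75%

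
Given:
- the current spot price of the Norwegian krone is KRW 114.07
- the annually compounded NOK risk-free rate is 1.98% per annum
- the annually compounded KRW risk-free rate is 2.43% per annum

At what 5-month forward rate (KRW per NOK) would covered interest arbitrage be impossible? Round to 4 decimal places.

114.2795

T = 5/12 years.
KRW accumulates by (1 + 0.0243)^(5/12) = 1.010054145.
NOK growth factor: (1 + 0.0198)^(5/12) = 1.008202848.
Forward (KRW per NOK) = 114.07 × 1.010054145 / 1.008202848 = 114.279459.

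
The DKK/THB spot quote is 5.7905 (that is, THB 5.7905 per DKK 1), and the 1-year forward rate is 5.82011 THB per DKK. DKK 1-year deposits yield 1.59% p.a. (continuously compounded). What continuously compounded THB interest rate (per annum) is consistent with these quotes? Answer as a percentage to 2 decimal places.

2.10%

T = 1 year.
CIP gives F = S · g_THB/g_DKK, so g_THB/g_DKK = 5.82011/5.7905 = 1.0051135.
The DKK side grows by e^(0.0159×1) = 1.0160271.
Hence g_THB = 1.0212226.
r = ln(1.0212226)/1 = 0.021001 → 2.10%.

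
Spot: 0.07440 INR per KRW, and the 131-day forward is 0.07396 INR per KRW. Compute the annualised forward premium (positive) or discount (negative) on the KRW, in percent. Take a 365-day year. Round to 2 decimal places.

T = 131/365 years.
KRW trades forward at -0.59140% vs spot over the period.
×(1/T) gives -1.65% p.a.

-1.65%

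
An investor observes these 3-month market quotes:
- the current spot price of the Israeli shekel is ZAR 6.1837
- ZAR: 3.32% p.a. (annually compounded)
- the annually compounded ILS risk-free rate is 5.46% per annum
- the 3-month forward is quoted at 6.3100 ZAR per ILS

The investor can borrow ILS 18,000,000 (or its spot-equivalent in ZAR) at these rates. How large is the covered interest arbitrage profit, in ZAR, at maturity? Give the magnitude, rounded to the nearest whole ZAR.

ZAR 2,880,437

T = 3/12 years.
Keep in ILS, deliver into the forward: 18,000,000·1.01337909678·6.3100 = ZAR 115,099,597.81.
Swap to ZAR now, deposit: 18,000,000·6.1837·1.00819862168 = ZAR 112,219,160.70.
The quoted forward overvalues ILS, so borrow ZAR, buy ILS at spot, deposit the ILS at 5.46%, and sell the proceeds forward at 6.3100.
The gap between the two covered legs is ZAR 2,880,437.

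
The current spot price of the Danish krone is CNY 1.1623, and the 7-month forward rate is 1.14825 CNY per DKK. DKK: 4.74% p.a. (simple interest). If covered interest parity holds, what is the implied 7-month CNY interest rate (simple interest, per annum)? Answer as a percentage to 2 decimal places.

T = 7/12 years.
CIP gives F = S · g_CNY/g_DKK, so g_CNY/g_DKK = 1.14825/1.1623 = 0.9879119.
The DKK side grows by 1 + 0.0474×7/12 = 1.027650.
So the CNY growth factor = 1.0152277.
r = (1.0152277 − 1)/(7/12) = 0.026105 → 2.61%.

2.61%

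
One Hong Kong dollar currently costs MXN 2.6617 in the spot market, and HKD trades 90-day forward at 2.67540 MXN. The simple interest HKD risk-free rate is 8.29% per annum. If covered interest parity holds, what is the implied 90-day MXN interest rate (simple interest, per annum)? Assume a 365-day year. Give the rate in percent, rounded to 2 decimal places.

10.42%

T = 90/365 years.
By CIP, F/S equals the MXN-to-HKD growth ratio: 2.6754/2.6617 = 1.0051471.
The HKD side grows by 1 + 0.0829×90/365 = 1.0204411.
That pins the MXN growth at 1.0256934.
(1.0256934 − 1)/T = 0.104201, i.e. 10.42%.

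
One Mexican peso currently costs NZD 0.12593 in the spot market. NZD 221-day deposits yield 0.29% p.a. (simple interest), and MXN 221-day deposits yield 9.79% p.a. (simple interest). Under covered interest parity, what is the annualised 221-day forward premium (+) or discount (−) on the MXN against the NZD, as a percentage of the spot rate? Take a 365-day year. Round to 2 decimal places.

-8.97%

T = 221/365 years.
No-arbitrage forward: 0.12593 × 1.0017559 / 1.0592764 = 0.11909179 NZD/MXN.
Annualised premium = (F − S)/S × (1/T) = (0.11909179 − 0.12593)/0.12593 ÷ (221/365) = -8.97%.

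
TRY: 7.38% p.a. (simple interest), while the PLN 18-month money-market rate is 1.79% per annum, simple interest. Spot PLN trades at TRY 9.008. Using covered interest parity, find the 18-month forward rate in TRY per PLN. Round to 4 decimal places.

T = 18/12 years.
Growth of 1 TRY over T: 1 + 0.0738×18/12 = 1.110700.
PLN accumulates by 1 + 0.0179×18/12 = 1.026850.
Forward (TRY per PLN) = 9.008 × 1.110700 / 1.026850 = 9.743571.

9.7436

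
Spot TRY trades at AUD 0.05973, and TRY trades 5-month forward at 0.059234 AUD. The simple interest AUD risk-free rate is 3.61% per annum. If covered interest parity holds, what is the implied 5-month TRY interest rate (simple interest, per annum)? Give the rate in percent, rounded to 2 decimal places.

5.65%

T = 5/12 years.
CIP gives F = S · g_AUD/g_TRY, so g_AUD/g_TRY = 0.059234/0.05973 = 0.9916960.
AUD growth factor: 1 + 0.0361×5/12 = 1.0150417.
So the TRY growth factor = 1.0235412.
r = (1.0235412 − 1)/(5/12) = 0.056499 → 5.65%.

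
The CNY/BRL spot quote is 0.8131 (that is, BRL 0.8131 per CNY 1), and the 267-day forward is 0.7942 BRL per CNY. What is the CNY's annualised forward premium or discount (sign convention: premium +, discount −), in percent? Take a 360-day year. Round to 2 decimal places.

-3.13%

T = 267/360 years.
Period premium: (0.7942 − 0.8131)/0.8131 = -0.0232444.
Annualise by dividing by T: -0.0232444 / (267/360) = -0.031341 → -3.13%.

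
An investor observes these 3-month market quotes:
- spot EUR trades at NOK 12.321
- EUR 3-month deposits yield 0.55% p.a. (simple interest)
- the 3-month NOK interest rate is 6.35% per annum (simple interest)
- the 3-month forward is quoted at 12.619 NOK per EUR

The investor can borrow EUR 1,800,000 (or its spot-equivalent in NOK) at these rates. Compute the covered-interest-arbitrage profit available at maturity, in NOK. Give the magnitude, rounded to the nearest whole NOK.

T = 3/12 years.
Keep in EUR, deliver into the forward: 1,800,000·1.001375·12.619 = NOK 22,745,432.03.
Swap to NOK now, deposit: 1,800,000·12.321·1.015875 = NOK 22,529,872.58.
The quoted forward overvalues EUR, so borrow NOK, buy EUR at spot, deposit the EUR at 0.55%, and sell the proceeds forward at 12.619.
Profit = 22,745,432.03 − 22,529,872.58 = NOK 215,559.

NOK 215,559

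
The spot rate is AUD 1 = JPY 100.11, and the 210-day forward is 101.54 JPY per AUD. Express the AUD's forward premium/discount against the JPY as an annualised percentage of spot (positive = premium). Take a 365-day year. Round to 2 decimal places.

T = 210/365 years.
(F − S)/S = (101.54 − 100.11)/100.11 = 0.0142843.
×(1/T) gives 2.48% p.a.

+2.48%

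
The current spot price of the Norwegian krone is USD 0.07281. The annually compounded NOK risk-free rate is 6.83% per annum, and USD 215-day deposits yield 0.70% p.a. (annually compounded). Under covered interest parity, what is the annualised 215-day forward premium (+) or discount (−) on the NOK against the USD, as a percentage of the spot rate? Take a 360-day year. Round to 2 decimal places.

T = 215/360 years.
No-arbitrage forward: 0.07281 × 1.0041747 / 1.0402464 = 0.07028523 USD/NOK.
Annualised premium = (F − S)/S × (1/T) = (0.07028523 − 0.07281)/0.07281 ÷ (215/360) = -5.81%.

-5.81%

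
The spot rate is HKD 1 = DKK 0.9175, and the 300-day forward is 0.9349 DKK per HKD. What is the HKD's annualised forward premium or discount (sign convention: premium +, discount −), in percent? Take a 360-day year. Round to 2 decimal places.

+2.28%

T = 300/360 years.
(F − S)/S = (0.9349 − 0.9175)/0.9175 = 0.0189646.
Annualise by dividing by T: 0.0189646 / (300/360) = 0.022758 → 2.28%.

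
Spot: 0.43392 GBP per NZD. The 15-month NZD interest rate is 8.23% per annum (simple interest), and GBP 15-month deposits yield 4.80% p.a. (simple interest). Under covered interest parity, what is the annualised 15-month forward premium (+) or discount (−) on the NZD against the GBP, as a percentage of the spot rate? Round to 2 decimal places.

T = 15/12 years.
F = S · g_GBP/g_NZD = 0.43392 × 1.060000/1.102875 = 0.41705107.
(F − S)/S ÷ T = (0.41705107 − 0.43392)/0.43392/(15/12) = -0.031101 → -3.11%.

-3.11%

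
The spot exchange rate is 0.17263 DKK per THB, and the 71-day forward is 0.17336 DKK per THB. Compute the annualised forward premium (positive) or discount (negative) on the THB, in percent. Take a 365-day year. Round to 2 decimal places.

+2.17%

T = 71/365 years.
(F − S)/S = (0.17336 − 0.17263)/0.17263 = 0.0042287.
Per annum: 0.0042287 / (71/365) = 0.021739 = 2.17%.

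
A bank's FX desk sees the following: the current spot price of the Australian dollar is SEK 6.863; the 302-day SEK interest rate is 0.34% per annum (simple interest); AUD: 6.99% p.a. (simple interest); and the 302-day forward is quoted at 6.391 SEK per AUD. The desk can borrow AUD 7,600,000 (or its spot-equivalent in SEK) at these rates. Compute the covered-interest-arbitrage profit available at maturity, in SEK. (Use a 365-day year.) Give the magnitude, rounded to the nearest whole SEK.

T = 302/365 years.
Invest the AUD and cover forward: 7,600,000 × 1.0578350685 × 6.391 = SEK 51,380,741.81.
Convert at spot and invest in SEK: 7,600,000 × 6.863 × 1.0028131507 = SEK 52,305,530.56.
The quoted forward undervalues AUD, so borrow AUD, convert to SEK at spot, deposit the SEK at 0.34%, and buy AUD forward at 6.391 to cover the loan.
Profit = 52,305,530.56 − 51,380,741.81 = SEK 924,789.

SEK 924,789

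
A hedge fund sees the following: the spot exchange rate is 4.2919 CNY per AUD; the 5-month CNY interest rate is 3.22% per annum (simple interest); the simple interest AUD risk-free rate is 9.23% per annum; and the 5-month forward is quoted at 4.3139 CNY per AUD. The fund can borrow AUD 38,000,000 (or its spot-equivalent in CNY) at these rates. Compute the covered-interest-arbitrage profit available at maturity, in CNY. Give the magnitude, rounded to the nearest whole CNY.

T = 5/12 years.
Invest the AUD and cover forward: 38,000,000 × 1.03845833333 × 4.3139 = CNY 170,232,605.36.
Convert at spot and invest in CNY: 38,000,000 × 4.2919 × 1.01341666667 = CNY 165,280,353.68.
The quoted forward overvalues AUD, so borrow CNY, buy AUD at spot, deposit the AUD at 9.23%, and sell the proceeds forward at 4.3139.
Arbitrage profit = |170,232,605.36 − 165,280,353.68| = CNY 4,952,252.

CNY 4,952,252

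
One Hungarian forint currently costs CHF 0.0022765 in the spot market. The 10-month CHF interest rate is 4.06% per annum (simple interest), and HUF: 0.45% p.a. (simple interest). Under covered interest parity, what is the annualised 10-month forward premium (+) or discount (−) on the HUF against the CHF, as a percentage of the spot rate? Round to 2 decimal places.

T = 10/12 years.
CIP forward (CHF per HUF) = 0.0022765 × 1.0338333/1.003750 = 0.0023447288.
(F − S)/S ÷ T = (0.0023447288 − 0.0022765)/0.0022765/(10/12) = 0.035965 → 3.60%.

+3.60%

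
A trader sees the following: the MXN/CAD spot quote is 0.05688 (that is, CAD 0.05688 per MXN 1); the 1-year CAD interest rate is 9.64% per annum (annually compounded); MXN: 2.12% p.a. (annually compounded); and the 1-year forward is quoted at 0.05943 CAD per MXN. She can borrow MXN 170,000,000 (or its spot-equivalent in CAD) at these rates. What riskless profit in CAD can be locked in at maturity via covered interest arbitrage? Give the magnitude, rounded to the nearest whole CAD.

CAD 284,464

T = 1 year.
Keep in MXN, deliver into the forward: 170,000,000·1.021200·0.05943 = CAD 10,317,285.72.
Swap to CAD now, deposit: 170,000,000·0.05688·1.096400 = CAD 10,601,749.44.
The quoted forward undervalues MXN, so borrow MXN, convert to CAD at spot, deposit the CAD at 9.64%, and buy MXN forward at 0.05943 to cover the loan.
Profit = 10,601,749.44 − 10,317,285.72 = CAD 284,464.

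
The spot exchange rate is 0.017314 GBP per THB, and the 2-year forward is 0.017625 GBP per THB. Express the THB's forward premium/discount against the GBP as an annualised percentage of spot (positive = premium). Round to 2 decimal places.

T = 2 years.
THB trades forward at +1.79623% vs spot over the period.
×(1/T) gives 0.90% p.a.

+0.90%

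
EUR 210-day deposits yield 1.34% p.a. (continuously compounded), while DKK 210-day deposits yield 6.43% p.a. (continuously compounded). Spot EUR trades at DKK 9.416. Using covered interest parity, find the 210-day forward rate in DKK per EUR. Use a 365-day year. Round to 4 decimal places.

T = 210/365 years.
Growth of 1 DKK over T: e^(0.0643×210/365) = 1.0376873.
EUR accumulates by e^(0.0134×210/365) = 1.0077394.
So F = 9.416 × 1.0376873 / 1.0077394 = 9.695824 (DKK/EUR).

9.6958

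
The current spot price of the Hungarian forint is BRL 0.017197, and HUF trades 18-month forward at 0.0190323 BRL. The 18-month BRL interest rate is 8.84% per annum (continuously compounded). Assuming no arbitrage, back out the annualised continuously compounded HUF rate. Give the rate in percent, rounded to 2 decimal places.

2.08%

T = 18/12 years.
CIP gives F = S · g_BRL/g_HUF, so g_BRL/g_HUF = 0.0190323/0.017197 = 1.1067221.
BRL growth factor: e^(0.0884×18/12) = 1.1417932.
So the HUF growth factor = 1.0316892.
Take logs: ln 1.0316892 / (18/12) = 0.020798, so 2.08%.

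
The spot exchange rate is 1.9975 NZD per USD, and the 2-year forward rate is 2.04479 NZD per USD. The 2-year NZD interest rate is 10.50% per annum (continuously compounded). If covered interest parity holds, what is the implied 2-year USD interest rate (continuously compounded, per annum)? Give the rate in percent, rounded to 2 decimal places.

9.33%

T = 2 years.
CIP gives F = S · g_NZD/g_USD, so g_NZD/g_USD = 2.04479/1.9975 = 1.0236746.
The NZD side grows by e^(0.1050×2) = 1.2336781.
That pins the USD growth at 1.2051467.
r = ln(1.2051467)/2 = 0.093301 → 9.33%.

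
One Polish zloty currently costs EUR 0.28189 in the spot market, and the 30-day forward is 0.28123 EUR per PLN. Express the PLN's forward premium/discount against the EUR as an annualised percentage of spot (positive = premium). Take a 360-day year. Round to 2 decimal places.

T = 30/360 years.
Period premium: (0.28123 − 0.28189)/0.28189 = -0.0023413.
Per annum: -0.0023413 / (30/360) = -0.028096 = -2.81%.

-2.81%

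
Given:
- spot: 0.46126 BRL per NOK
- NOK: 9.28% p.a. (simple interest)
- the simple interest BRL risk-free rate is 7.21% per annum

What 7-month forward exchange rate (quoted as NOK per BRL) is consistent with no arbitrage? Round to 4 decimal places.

T = 7/12 years.
Growth of 1 BRL over T: 1 + 0.0721×7/12 = 1.0420583.
NOK accumulates by 1 + 0.0928×7/12 = 1.0541333.
So F = 0.46126 × 1.0420583 / 1.0541333 = 0.4559763 (BRL/NOK).
Invert for NOK per BRL: 1 / 0.4559763 = 2.1931.

2.1931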